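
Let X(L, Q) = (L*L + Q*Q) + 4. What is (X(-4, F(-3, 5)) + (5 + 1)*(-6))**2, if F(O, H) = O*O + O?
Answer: 400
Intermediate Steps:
F(O, H) = O + O**2 (F(O, H) = O**2 + O = O + O**2)
X(L, Q) = 4 + L**2 + Q**2 (X(L, Q) = (L**2 + Q**2) + 4 = 4 + L**2 + Q**2)
(X(-4, F(-3, 5)) + (5 + 1)*(-6))**2 = ((4 + (-4)**2 + (-3*(1 - 3))**2) + (5 + 1)*(-6))**2 = ((4 + 16 + (-3*(-2))**2) + 6*(-6))**2 = ((4 + 16 + 6**2) - 36)**2 = ((4 + 16 + 36) - 36)**2 = (56 - 36)**2 = 20**2 = 400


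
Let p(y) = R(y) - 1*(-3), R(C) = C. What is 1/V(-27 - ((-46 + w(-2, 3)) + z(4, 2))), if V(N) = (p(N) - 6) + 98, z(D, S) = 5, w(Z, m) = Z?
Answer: 1/111 ≈ 0.0090090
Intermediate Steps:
p(y) = 3 + y (p(y) = y - 1*(-3) = y + 3 = 3 + y)
V(N) = 95 + N (V(N) = ((3 + N) - 6) + 98 = (-3 + N) + 98 = 95 + N)
1/V(-27 - ((-46 + w(-2, 3)) + z(4, 2))) = 1/(95 + (-27 - ((-46 - 2) + 5))) = 1/(95 + (-27 - (-48 + 5))) = 1/(95 + (-27 - 1*(-43))) = 1/(95 + (-27 + 43)) = 1/(95 + 16) = 1/111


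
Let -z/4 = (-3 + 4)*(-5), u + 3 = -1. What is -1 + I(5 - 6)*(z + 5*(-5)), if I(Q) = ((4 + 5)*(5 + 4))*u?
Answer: 1619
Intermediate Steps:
u = -4 (u = -3 - 1 = -4)
z = 20 (z = -4*(-3 + 4)*(-5) = -4*(-5) = 20)
I(Q) = -324 (I(Q) = ((4 + 5)*(5 + 4))*(-4) = (9*9)*(-4) = 81*(-4) = -324)
-1 + I(5 - 6)*(z + 5*(-5)) = -1 - 324*(20 + 5*(-5)) = -1 - 324*(20 - 25) = -1 - 324*(-5) = -1 + 1620 = 1619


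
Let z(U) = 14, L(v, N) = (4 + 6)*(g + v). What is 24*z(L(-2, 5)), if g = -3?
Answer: 336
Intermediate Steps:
L(v, N) = -30 + 10*v (L(v, N) = (4 + 6)*(-3 + v) = 10*(-3 + v) = -30 + 10*v)
24*z(L(-2, 5)) = 24*14 = 336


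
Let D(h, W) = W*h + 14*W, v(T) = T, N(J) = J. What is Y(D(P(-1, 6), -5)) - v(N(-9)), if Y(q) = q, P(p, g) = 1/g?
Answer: -371/6 ≈ -61.833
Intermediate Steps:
D(h, W) = 14*W + W*h
Y(D(P(-1, 6), -5)) - v(N(-9)) = -5*(14 + 1/6) - 1*(-9) = -5*(14 + ⅙) + 9 = -5*85/6 + 9 = -425/6 + 9 = -371/6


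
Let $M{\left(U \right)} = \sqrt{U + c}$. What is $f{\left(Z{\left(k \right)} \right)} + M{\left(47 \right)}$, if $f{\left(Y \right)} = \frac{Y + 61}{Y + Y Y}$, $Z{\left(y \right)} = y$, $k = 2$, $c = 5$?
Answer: $\frac{21}{2} + 2 \sqrt{13} \approx 17.711$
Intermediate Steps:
$M{\left(U \right)} = \sqrt{5 + U}$ ($M{\left(U \right)} = \sqrt{U + 5} = \sqrt{5 + U}$)
$f{\left(Y \right)} = \frac{61 + Y}{Y + Y^{2}}$
$f{\left(Z{\left(k \right)} \right)} + M{\left(47 \right)} = \frac{61 + 2}{2 \left(1 + 2\right)} + \sqrt{5 + 47} = \frac{1}{2} \cdot \frac{1}{3} \cdot 63 + \sqrt{52} = \frac{1}{2} \cdot \frac{1}{3} \cdot 63 + 2 \sqrt{13} = \frac{21}{2} + 2 \sqrt{13}$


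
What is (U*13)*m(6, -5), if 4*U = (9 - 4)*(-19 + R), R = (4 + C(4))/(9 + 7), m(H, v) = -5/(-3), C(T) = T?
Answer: -12025/24 ≈ -501.04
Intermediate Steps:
m(H, v) = 5/3 (m(H, v) = -5*(-1/3) = 5/3)
R = 1/2 (R = (4 + 4)/(9 + 7) = 8/16 = 8*(1/16) = 1/2 ≈ 0.50000)
U = -185/8 (U = ((9 - 4)*(-19 + 1/2))/4 = (5*(-37/2))/4 = (1/4)*(-185/2) = -185/8 ≈ -23.125)
(U*13)*m(6, -5) = -185/8*13*(5/3) = -2405/8*5/3 = -12025/24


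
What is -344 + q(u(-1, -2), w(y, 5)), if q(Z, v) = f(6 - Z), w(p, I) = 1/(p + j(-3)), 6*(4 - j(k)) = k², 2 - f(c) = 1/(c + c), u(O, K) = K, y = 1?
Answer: -5473/16 ≈ -342.06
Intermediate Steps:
f(c) = 2 - 1/(2*c) (f(c) = 2 - 1/(c + c) = 2 - 1/(2*c))
j(k) = 4 - k²/6
w(p, I) = 1/(5/2 + p) (w(p, I) = 1/(p + (4 - ⅙*(-3)²)) = 1/(p + (4 - ⅙*9)) = 1/(p + (4 - 3/2)) = 1/(p + 5/2) = 1/(5/2 + p))
q(Z, v) = 2 - 1/(2*(6 - Z))
-344 + q(u(-1, -2), w(y, 5)) = -344 + (-23 + 4*(-2))/(2*(-6 - 2)) = -344 + (½)*(-23 - 8)/(-8) = -344 + (½)*(-⅛)*(-31) = -344 + 31/16 = -5473/16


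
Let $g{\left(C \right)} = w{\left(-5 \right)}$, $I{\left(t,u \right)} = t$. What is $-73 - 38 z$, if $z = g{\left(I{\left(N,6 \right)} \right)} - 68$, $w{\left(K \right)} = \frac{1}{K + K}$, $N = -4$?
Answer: $\frac{12574}{5} \approx 2514.8$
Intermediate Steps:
$w{\left(K \right)} = \frac{1}{2 K}$
$g{\left(C \right)} = - \frac{1}{10}$ ($g{\left(C \right)} = \frac{1}{2 \left(-5\right)} = \frac{1}{2} \left(- \frac{1}{5}\right) = - \frac{1}{10}$)
$z = - \frac{681}{10}$ ($z = - \frac{1}{10} - 68 = - \frac{681}{10} \approx -68.1$)
$-73 - 38 z = -73 - - \frac{12939}{5} = -73 + \frac{12939}{5} = \frac{12574}{5}$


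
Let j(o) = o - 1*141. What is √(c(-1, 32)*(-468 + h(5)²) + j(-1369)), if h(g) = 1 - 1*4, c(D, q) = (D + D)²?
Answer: I*√3346 ≈ 57.845*I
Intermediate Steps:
c(D, q) = 4*D² (c(D, q) = (2*D)² = 4*D²)
h(g) = -3 (h(g) = 1 - 4 = -3)
j(o) = -141 + o (j(o) = o - 141 = -141 + o)
√(c(-1, 32)*(-468 + h(5)²) + j(-1369)) = √((4*(-1)²)*(-468 + (-3)²) + (-141 - 1369)) = √((4*1)*(-468 + 9) - 1510) = √(4*(-459) - 1510) = √(-1836 - 1510) = √(-3346) = I*√3346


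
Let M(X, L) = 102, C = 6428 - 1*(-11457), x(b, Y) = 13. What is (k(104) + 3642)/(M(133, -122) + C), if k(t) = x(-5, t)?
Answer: 3655/17987 ≈ 0.20320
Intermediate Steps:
k(t) = 13
C = 17885 (C = 6428 + 11457 = 17885)
(k(104) + 3642)/(M(133, -122) + C) = (13 + 3642)/(102 + 17885) = 3655/17987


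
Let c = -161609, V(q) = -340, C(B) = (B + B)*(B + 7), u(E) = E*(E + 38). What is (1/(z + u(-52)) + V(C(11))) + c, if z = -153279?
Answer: -24705481900/152551 ≈ -1.6195e+5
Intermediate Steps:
u(E) = E*(38 + E)
C(B) = 2*B*(7 + B) (C(B) = (2*B)*(7 + B) = 2*B*(7 + B))
(1/(z + u(-52)) + V(C(11))) + c = (1/(-153279 - 52*(38 - 52)) - 340) - 161609 = (1/(-153279 - 52*(-14)) - 340) - 161609 = (1/(-153279 + 728) - 340) - 161609 = (1/(-152551) - 340) - 161609 = (-1/152551 - 340) - 161609 = -51867341/152551 - 161609 = -24705481900/152551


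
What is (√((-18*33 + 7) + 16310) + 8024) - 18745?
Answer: -10721 + 3*√1747 ≈ -10596.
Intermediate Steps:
(√((-18*33 + 7) + 16310) + 8024) - 18745 = (√((-594 + 7) + 16310) + 8024) - 18745 = (√(-587 + 16310) + 8024) - 18745 = (√15723 + 8024) - 18745 = (3*√1747 + 8024) - 18745 = (8024 + 3*√1747) - 18745 = -10721 + 3*√1747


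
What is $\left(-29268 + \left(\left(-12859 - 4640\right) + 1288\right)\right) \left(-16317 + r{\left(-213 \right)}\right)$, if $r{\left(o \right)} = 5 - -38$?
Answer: $740125246$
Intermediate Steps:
$r{\left(o \right)} = 43$ ($r{\left(o \right)} = 5 + 38 = 43$)
$\left(-29268 + \left(\left(-12859 - 4640\right) + 1288\right)\right) \left(-16317 + r{\left(-213 \right)}\right) = \left(-29268 + \left(\left(-12859 - 4640\right) + 1288\right)\right) \left(-16317 + 43\right) = \left(-29268 + \left(-17499 + 1288\right)\right) \left(-16274\right) = \left(-29268 - 16211\right) \left(-16274\right) = \left(-45479\right) \left(-16274\right) = 740125246$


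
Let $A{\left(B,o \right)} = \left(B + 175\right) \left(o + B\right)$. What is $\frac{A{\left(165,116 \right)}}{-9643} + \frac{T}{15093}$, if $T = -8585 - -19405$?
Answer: $- \frac{1337647960}{145541799} \approx -9.1908$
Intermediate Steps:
$A{\left(B,o \right)} = \left(175 + B\right) \left(B + o\right)$
$T = 10820$ ($T = -8585 + 19405 = 10820$)
$\frac{A{\left(165,116 \right)}}{-9643} + \frac{T}{15093} = \frac{165^{2} + 175 \cdot 165 + 175 \cdot 116 + 165 \cdot 116}{-9643} + \frac{10820}{15093} = \left(27225 + 28875 + 20300 + 19140\right) \left(- \frac{1}{9643}\right) + 10820 \cdot \frac{1}{15093} = 95540 \left(- \frac{1}{9643}\right) + \frac{10820}{15093} = - \frac{95540}{9643} + \frac{10820}{15093} = - \frac{1337647960}{145541799}$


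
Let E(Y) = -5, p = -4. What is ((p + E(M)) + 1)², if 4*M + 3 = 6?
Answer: 64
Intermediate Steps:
M = ¾ (M = -¾ + (¼)*6 = -¾ + 3/2 = ¾ ≈ 0.75000)
((p + E(M)) + 1)² = ((-4 - 5) + 1)² = (-9 + 1)² = (-8)² = 64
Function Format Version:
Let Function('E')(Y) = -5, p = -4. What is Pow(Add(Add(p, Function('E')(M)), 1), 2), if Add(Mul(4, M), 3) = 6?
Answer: 64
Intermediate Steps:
M = Rational(3, 4) (M = Add(Rational(-3, 4), Mul(Rational(1, 4), 6)) = Add(Rational(-3, 4), Rational(3, 2)) = Rational(3, 4) ≈ 0.75000)
Pow(Add(Add(p, Function('E')(M)), 1), 2) = Pow(Add(Add(-4, -5), 1), 2) = Pow(Add(-9, 1), 2) = Pow(-8, 2) = 64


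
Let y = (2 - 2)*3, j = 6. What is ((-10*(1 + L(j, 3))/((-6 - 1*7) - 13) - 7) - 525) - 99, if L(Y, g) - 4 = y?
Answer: -8178/13 ≈ -629.08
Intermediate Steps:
y = 0 (y = 0*3 = 0)
L(Y, g) = 4 (L(Y, g) = 4 + 0 = 4)
((-10*(1 + L(j, 3))/((-6 - 1*7) - 13) - 7) - 525) - 99 = ((-10*(1 + 4)/((-6 - 1*7) - 13) - 7) - 525) - 99 = ((-50/((-6 - 7) - 13) - 7) - 525) - 99 = ((-50/(-13 - 13) - 7) - 525) - 99 = ((-50/(-26) - 7) - 525) - 99 = ((-50*(-1)/26 - 7) - 525) - 99 = ((-10*(-5/26) - 7) - 525) - 99 = ((25/13 - 7) - 525) - 99 = (-66/13 - 525) - 99 = -6891/13 - 99 = -8178/13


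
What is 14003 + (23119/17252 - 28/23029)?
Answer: 5563872125319/397296308 ≈ 14004.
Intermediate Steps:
14003 + (23119/17252 - 28/23029) = 14003 + 531924395/397296308 = 5563872125319/397296308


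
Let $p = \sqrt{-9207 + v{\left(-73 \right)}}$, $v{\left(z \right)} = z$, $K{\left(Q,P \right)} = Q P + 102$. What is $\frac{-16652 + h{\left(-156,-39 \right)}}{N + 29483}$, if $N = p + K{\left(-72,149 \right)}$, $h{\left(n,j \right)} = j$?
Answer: $- \frac{314742187}{355595729} + \frac{133528 i \sqrt{145}}{355595729} \approx -0.88511 + 0.0045217 i$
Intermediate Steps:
$K{\left(Q,P \right)} = 102 + P Q$ ($K{\left(Q,P \right)} = P Q + 102 = 102 + P Q$)
$p = 8 i \sqrt{145}$ ($p = \sqrt{-9207 - 73} = \sqrt{-9280} = 8 i \sqrt{145} \approx 96.333 i$)
$N = -10626 + 8 i \sqrt{145}$ ($N = 8 i \sqrt{145} + \left(102 + 149 \left(-72\right)\right) = 8 i \sqrt{145} + \left(102 - 10728\right) = 8 i \sqrt{145} - 10626 = -10626 + 8 i \sqrt{145} \approx -10626.0 + 96.333 i$)
$\frac{-16652 + h{\left(-156,-39 \right)}}{N + 29483} = \frac{-16652 - 39}{\left(-10626 + 8 i \sqrt{145}\right) + 29483} = - \frac{16691}{18857 + 8 i \sqrt{145}}$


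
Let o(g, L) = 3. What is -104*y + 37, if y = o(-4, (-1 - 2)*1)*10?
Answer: -3083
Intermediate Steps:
y = 30 (y = 3*10 = 30)
-104*y + 37 = -104*30 + 37 = -3120 + 37 = -3083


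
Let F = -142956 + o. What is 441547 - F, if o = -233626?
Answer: 818129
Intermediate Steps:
F = -376582 (F = -142956 - 233626 = -376582)
441547 - F = 441547 - 1*(-376582) = 441547 + 376582 = 818129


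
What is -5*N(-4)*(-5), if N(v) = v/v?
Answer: 25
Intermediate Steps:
N(v) = 1
-5*N(-4)*(-5) = -5*1*(-5) = -5*(-5) = 25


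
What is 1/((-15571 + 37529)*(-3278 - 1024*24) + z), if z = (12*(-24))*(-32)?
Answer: -1/611608916 ≈ -1.6350e-9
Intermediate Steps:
z = 9216 (z = -288*(-32) = 9216)
1/((-15571 + 37529)*(-3278 - 1024*24) + z) = 1/((-15571 + 37529)*(-3278 - 1024*24) + 9216) = 1/(21958*(-3278 - 24576) + 9216) = 1/(21958*(-27854) + 9216) = 1/(-611618132 + 9216) = 1/(-611608916) = -1/611608916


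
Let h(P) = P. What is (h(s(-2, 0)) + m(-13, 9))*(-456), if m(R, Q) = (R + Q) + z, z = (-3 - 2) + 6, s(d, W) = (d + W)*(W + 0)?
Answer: 1368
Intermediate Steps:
s(d, W) = W*(W + d) (s(d, W) = (W + d)*W = W*(W + d))
z = 1 (z = -5 + 6 = 1)
m(R, Q) = 1 + Q + R (m(R, Q) = (R + Q) + 1 = (Q + R) + 1 = 1 + Q + R)
(h(s(-2, 0)) + m(-13, 9))*(-456) = (0*(0 - 2) + (1 + 9 - 13))*(-456) = (0*(-2) - 3)*(-456) = (0 - 3)*(-456) = -3*(-456) = 1368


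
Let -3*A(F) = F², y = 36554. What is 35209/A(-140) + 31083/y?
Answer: -33182271/7310800 ≈ -4.5388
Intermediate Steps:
A(F) = -F²/3
35209/A(-140) + 31083/y = 35209/((-⅓*(-140)²)) + 31083/36554 = 35209/((-⅓*19600)) + 31083*(1/36554) = 35209/(-19600/3) + 31083/36554 = 35209*(-3/19600) + 31083/36554 = -105627/19600 + 31083/36554 = -33182271/7310800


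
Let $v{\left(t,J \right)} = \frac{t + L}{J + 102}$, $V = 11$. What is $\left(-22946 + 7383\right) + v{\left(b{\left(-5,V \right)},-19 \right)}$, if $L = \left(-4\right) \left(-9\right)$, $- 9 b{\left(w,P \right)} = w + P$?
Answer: $- \frac{3875081}{249} \approx -15563.0$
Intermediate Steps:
$b{\left(w,P \right)} = - \frac{P}{9} - \frac{w}{9}$ ($b{\left(w,P \right)} = - \frac{w + P}{9} = - \frac{P + w}{9} = - \frac{P}{9} - \frac{w}{9}$)
$L = 36$
$v{\left(t,J \right)} = \frac{36 + t}{102 + J}$ ($v{\left(t,J \right)} = \frac{t + 36}{J + 102} = \frac{36 + t}{102 + J}$)
$\left(-22946 + 7383\right) + v{\left(b{\left(-5,V \right)},-19 \right)} = \left(-22946 + 7383\right) + \frac{36 - \frac{2}{3}}{102 - 19} = -15563 + \frac{36 + \left(- \frac{11}{9} + \frac{5}{9}\right)}{83} = -15563 + \frac{36 - \frac{2}{3}}{83} = -15563 + \frac{1}{83} \cdot \frac{106}{3} = -15563 + \frac{106}{249} = - \frac{3875081}{249}$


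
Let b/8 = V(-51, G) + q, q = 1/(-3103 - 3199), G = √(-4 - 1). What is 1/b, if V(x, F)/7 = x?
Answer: -3151/8999260 ≈ -0.00035014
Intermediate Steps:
G = I*√5 (G = √(-5) = I*√5 ≈ 2.2361*I)
V(x, F) = 7*x
q = -1/6302 (q = 1/(-6302) = -1/6302 ≈ -0.00015868)
b = -8999260/3151 (b = 8*(7*(-51) - 1/6302) = 8*(-357 - 1/6302) = 8*(-2249815/6302) = -8999260/3151 ≈ -2856.0)
1/b = 1/(-8999260/3151) = -3151/8999260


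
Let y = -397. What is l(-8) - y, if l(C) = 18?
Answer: 415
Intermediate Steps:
l(-8) - y = 18 - 1*(-397) = 18 + 397 = 415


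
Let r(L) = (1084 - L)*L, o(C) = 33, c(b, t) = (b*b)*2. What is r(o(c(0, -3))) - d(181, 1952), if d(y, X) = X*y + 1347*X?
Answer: -2947973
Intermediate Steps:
c(b, t) = 2*b**2 (c(b, t) = b**2*2 = 2*b**2)
d(y, X) = 1347*X + X*y
r(L) = L*(1084 - L)
r(o(c(0, -3))) - d(181, 1952) = 33*(1084 - 1*33) - 1952*(1347 + 181) = 33*(1084 - 33) - 1952*1528 = 33*1051 - 1*2982656 = 34683 - 2982656 = -2947973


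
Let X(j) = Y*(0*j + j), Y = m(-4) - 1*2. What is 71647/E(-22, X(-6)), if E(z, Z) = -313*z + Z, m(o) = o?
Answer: 71647/6922 ≈ 10.351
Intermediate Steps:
Y = -6 (Y = -4 - 1*2 = -4 - 2 = -6)
X(j) = -6*j (X(j) = -6*(0*j + j) = -6*(0 + j) = -6*j)
E(z, Z) = Z - 313*z
71647/E(-22, X(-6)) = 71647/(-6*(-6) - 313*(-22)) = 71647/(36 + 6886) = 71647/6922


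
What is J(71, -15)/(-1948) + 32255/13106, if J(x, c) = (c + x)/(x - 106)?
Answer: 78567137/31913110 ≈ 2.4619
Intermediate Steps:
J(x, c) = (c + x)/(-106 + x)
J(71, -15)/(-1948) + 32255/13106 = ((-15 + 71)/(-106 + 71))/(-1948) + 32255/13106 = (56/(-35))*(-1/1948) + 32255*(1/13106) = -1/35*56*(-1/1948) + 32255/13106 = -8/5*(-1/1948) + 32255/13106 = 2/2435 + 32255/13106 = 78567137/31913110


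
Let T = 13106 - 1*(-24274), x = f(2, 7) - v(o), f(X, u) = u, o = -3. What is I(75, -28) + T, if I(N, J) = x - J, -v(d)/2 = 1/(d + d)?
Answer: 112244/3 ≈ 37415.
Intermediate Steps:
v(d) = -1/d (v(d) = -2/(d + d) = -2*1/(2*d) = -1/d)
x = 20/3 (x = 7 - (-1)/(-3) = 7 - (-1)*(-1)/3 = 7 - 1*⅓ = 7 - ⅓ = 20/3 ≈ 6.6667)
I(N, J) = 20/3 - J
T = 37380 (T = 13106 + 24274 = 37380)
I(75, -28) + T = (20/3 - 1*(-28)) + 37380 = (20/3 + 28) + 37380 = 104/3 + 37380 = 112244/3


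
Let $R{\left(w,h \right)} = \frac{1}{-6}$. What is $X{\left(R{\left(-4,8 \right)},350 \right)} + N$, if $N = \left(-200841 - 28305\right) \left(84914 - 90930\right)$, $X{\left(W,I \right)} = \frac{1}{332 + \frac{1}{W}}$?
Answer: $\frac{449404801537}{326} \approx 1.3785 \cdot 10^{9}$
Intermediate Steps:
$R{\left(w,h \right)} = - \frac{1}{6}$
$N = 1378542336$ ($N = \left(-229146\right) \left(-6016\right) = 1378542336$)
$X{\left(R{\left(-4,8 \right)},350 \right)} + N = - \frac{1}{6 \left(1 + 332 \left(- \frac{1}{6}\right)\right)} + 1378542336 = - \frac{1}{6 \left(1 - \frac{166}{3}\right)} + 1378542336 = - \frac{1}{6 \left(- \frac{163}{3}\right)} + 1378542336 = \left(- \frac{1}{6}\right) \left(- \frac{3}{163}\right) + 1378542336 = \frac{1}{326} + 1378542336 = \frac{449404801537}{326}$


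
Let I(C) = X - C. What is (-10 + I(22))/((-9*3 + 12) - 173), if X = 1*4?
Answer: 7/47 ≈ 0.14894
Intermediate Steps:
X = 4
I(C) = 4 - C
(-10 + I(22))/((-9*3 + 12) - 173) = (-10 + (4 - 1*22))/((-9*3 + 12) - 173) = (-10 + (4 - 22))/((-27 + 12) - 173) = (-10 - 18)/(-15 - 173) = -28/(-188) = -28*(-1/188) = 7/47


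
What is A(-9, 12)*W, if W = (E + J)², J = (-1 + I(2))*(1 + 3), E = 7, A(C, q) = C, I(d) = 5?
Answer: -4761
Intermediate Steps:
J = 16 (J = (-1 + 5)*(1 + 3) = 4*4 = 16)
W = 529 (W = (7 + 16)² = 23² = 529)
A(-9, 12)*W = -9*529 = -4761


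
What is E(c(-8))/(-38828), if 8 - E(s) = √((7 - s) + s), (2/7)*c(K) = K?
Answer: -2/9707 + √7/38828 ≈ -0.00013790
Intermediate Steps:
c(K) = 7*K/2
E(s) = 8 - √7 (E(s) = 8 - √((7 - s) + s) = 8 - √7)
E(c(-8))/(-38828) = (8 - √7)/(-38828) = (8 - √7)*(-1/38828) = -2/9707 + √7/38828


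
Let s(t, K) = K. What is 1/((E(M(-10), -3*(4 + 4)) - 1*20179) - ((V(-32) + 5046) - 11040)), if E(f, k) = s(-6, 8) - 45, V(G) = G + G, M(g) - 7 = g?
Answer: -1/14158 ≈ -7.0631e-5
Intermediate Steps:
M(g) = 7 + g
V(G) = 2*G
E(f, k) = -37 (E(f, k) = 8 - 45 = -37)
1/((E(M(-10), -3*(4 + 4)) - 1*20179) - ((V(-32) + 5046) - 11040)) = 1/((-37 - 1*20179) - ((2*(-32) + 5046) - 11040)) = 1/((-37 - 20179) - ((-64 + 5046) - 11040)) = 1/(-20216 - (4982 - 11040)) = 1/(-20216 - 1*(-6058)) = 1/(-20216 + 6058) = 1/(-14158) = -1/14158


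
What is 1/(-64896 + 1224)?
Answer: -1/63672 ≈ -1.5705e-5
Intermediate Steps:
1/(-64896 + 1224) = 1/(-63672) = -1/63672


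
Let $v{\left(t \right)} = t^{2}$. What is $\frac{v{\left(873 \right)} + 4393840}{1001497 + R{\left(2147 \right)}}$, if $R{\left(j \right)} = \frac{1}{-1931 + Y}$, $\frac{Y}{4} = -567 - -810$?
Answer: $\frac{4944574271}{960435622} \approx 5.1483$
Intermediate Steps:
$Y = 972$ ($Y = 4 \left(-567 - -810\right) = 4 \left(-567 + 810\right) = 4 \cdot 243 = 972$)
$R{\left(j \right)} = - \frac{1}{959}$ ($R{\left(j \right)} = \frac{1}{-1931 + 972} = \frac{1}{-959} = - \frac{1}{959}$)
$\frac{v{\left(873 \right)} + 4393840}{1001497 + R{\left(2147 \right)}} = \frac{873^{2} + 4393840}{1001497 - \frac{1}{959}} = \frac{762129 + 4393840}{\frac{960435622}{959}} = 5155969 \cdot \frac{959}{960435622} = \frac{4944574271}{960435622}$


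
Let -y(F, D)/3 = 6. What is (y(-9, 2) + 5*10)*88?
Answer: 2816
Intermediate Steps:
y(F, D) = -18 (y(F, D) = -3*6 = -18)
(y(-9, 2) + 5*10)*88 = (-18 + 5*10)*88 = (-18 + 50)*88 = 32*88 = 2816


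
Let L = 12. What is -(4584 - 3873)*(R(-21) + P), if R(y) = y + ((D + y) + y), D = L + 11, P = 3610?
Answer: -2538270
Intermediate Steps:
D = 23 (D = 12 + 11 = 23)
R(y) = 23 + 3*y (R(y) = y + ((23 + y) + y) = y + (23 + 2*y) = 23 + 3*y)
-(4584 - 3873)*(R(-21) + P) = -(4584 - 3873)*((23 + 3*(-21)) + 3610) = -711*((23 - 63) + 3610) = -711*(-40 + 3610) = -711*3570 = -1*2538270 = -2538270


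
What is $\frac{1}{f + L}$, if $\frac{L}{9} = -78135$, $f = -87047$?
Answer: $- \frac{1}{790262} \approx -1.2654 \cdot 10^{-6}$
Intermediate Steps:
$L = -703215$ ($L = 9 \left(-78135\right) = -703215$)
$\frac{1}{f + L} = \frac{1}{-87047 - 703215} = \frac{1}{-790262} = - \frac{1}{790262}$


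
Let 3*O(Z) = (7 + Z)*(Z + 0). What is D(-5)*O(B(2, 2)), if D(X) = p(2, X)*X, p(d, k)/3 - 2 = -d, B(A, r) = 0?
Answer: 0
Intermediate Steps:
O(Z) = Z*(7 + Z)/3 (O(Z) = ((7 + Z)*(Z + 0))/3 = ((7 + Z)*Z)/3 = (Z*(7 + Z))/3 = Z*(7 + Z)/3)
p(d, k) = 6 - 3*d (p(d, k) = 6 + 3*(-d) = 6 - 3*d)
D(X) = 0 (D(X) = (6 - 3*2)*X = (6 - 6)*X = 0*X = 0)
D(-5)*O(B(2, 2)) = 0*((1/3)*0*(7 + 0)) = 0*((1/3)*0*7) = 0*0 = 0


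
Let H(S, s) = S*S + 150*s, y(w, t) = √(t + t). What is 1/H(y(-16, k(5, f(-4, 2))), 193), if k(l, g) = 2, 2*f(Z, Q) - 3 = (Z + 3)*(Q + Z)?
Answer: 1/28954 ≈ 3.4538e-5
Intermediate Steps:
f(Z, Q) = 3/2 + (3 + Z)*(Q + Z)/2 (f(Z, Q) = 3/2 + ((Z + 3)*(Q + Z))/2 = 3/2 + ((3 + Z)*(Q + Z))/2 = 3/2 + (3 + Z)*(Q + Z)/2)
y(w, t) = √2*√t (y(w, t) = √(2*t) = √2*√t)
H(S, s) = S² + 150*s
1/H(y(-16, k(5, f(-4, 2))), 193) = 1/((√2*√2)² + 150*193) = 1/(2² + 28950) = 1/(4 + 28950) = 1/28954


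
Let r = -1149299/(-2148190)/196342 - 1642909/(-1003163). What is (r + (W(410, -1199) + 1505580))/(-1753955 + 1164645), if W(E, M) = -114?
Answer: -636984450435686488102397/249345317745834905379400 ≈ -2.5546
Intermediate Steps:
r = 692947181131563557/423114010870059740 (r = -1149299*(-1/2148190)*(1/196342) - 1642909*(-1/1003163) = (1149299/2148190)*(1/196342) + 1642909/1003163 = 1149299/421779920980 + 1642909/1003163 = 692947181131563557/423114010870059740 ≈ 1.6377)
(r + (W(410, -1199) + 1505580))/(-1753955 + 1164645) = (692947181131563557/423114010870059740 + (-114 + 1505580))/(-1753955 + 1164645) = (692947181131563557/423114010870059740 + 1505466)/(-589310) = (636984450435686488102397/423114010870059740)*(-1/589310) = -636984450435686488102397/249345317745834905379400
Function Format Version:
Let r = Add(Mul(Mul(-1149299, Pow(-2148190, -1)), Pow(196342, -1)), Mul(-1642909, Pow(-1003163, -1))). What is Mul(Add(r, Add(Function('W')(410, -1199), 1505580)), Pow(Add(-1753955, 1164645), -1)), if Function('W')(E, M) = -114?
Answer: Rational(-636984450435686488102397, 249345317745834905379400) ≈ -2.5546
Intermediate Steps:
r = Rational(692947181131563557, 423114010870059740) (r = Add(Mul(Mul(-1149299, Rational(-1, 2148190)), Rational(1, 196342)), Mul(-1642909, Rational(-1, 1003163))) = Add(Mul(Rational(1149299, 2148190), Rational(1, 196342)), Rational(1642909, 1003163)) = Add(Rational(1149299, 421779920980), Rational(1642909, 1003163)) = Rational(692947181131563557, 423114010870059740) ≈ 1.6377)
Mul(Add(r, Add(Function('W')(410, -1199), 1505580)), Pow(Add(-1753955, 1164645), -1)) = Mul(Add(Rational(692947181131563557, 423114010870059740), Add(-114, 1505580)), Pow(Add(-1753955, 1164645), -1)) = Mul(Add(Rational(692947181131563557, 423114010870059740), 1505466), Pow(-589310, -1)) = Mul(Rational(636984450435686488102397, 423114010870059740), Rational(-1, 589310)) = Rational(-636984450435686488102397, 249345317745834905379400)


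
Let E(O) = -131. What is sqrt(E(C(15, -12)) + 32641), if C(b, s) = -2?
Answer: sqrt(32510) ≈ 180.31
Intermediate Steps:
sqrt(E(C(15, -12)) + 32641) = sqrt(-131 + 32641) = sqrt(32510)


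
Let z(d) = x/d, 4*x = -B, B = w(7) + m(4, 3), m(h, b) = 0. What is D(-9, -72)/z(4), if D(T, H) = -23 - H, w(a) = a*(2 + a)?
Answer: -112/9 ≈ -12.444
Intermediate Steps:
B = 63 (B = 7*(2 + 7) + 0 = 7*9 + 0 = 63 + 0 = 63)
x = -63/4 (x = (-1*63)/4 = (1/4)*(-63) = -63/4 ≈ -15.750)
z(d) = -63/(4*d)
D(-9, -72)/z(4) = (-23 - 1*(-72))/((-63/4/4)) = (-23 + 72)/((-63/4*1/4)) = 49/(-63/16) = 49*(-16/63) = -112/9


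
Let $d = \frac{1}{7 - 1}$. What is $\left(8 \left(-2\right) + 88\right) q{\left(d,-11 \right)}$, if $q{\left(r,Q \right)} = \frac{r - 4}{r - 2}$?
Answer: $\frac{1656}{11} \approx 150.55$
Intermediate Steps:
$d = \frac{1}{6} \approx 0.16667$
$q{\left(r,Q \right)} = \frac{-4 + r}{-2 + r}$
$\left(8 \left(-2\right) + 88\right) q{\left(d,-11 \right)} = \left(8 \left(-2\right) + 88\right) \frac{-4 + \frac{1}{6}}{-2 + \frac{1}{6}} = \left(-16 + 88\right) \frac{1}{- \frac{11}{6}} \left(- \frac{23}{6}\right) = 72 \left(\left(- \frac{6}{11}\right) \left(- \frac{23}{6}\right)\right) = 72 \cdot \frac{23}{11} = \frac{1656}{11}$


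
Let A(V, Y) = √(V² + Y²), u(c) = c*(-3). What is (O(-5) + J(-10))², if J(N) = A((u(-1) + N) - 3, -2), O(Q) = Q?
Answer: 129 - 20*√26 ≈ 27.020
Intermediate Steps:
u(c) = -3*c
J(N) = √(4 + N²) (J(N) = √(((-3*(-1) + N) - 3)² + (-2)²) = √(((3 + N) - 3)² + 4) = √(N² + 4) = √(4 + N²))
(O(-5) + J(-10))² = (-5 + √(4 + (-10)²))² = (-5 + √(4 + 100))² = (-5 + √104)² = (-5 + 2*√26)²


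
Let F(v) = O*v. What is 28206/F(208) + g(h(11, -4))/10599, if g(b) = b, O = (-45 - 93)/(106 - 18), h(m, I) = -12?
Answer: -182697355/2112734 ≈ -86.474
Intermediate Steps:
O = -69/44 (O = -138/88 = -138*1/88 = -69/44 ≈ -1.5682)
F(v) = -69*v/44
28206/F(208) + g(h(11, -4))/10599 = 28206/((-69/44*208)) - 12/10599 = 28206/(-3588/11) - 12*1/10599 = 28206*(-11/3588) - 4/3533 = -51711/598 - 4/3533 = -182697355/2112734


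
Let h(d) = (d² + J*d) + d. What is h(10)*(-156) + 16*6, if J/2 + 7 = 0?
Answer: 4776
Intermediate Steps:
J = -14 (J = -14 + 2*0 = -14 + 0 = -14)
h(d) = d² - 13*d (h(d) = (d² - 14*d) + d = d² - 13*d)
h(10)*(-156) + 16*6 = (10*(-13 + 10))*(-156) + 16*6 = (10*(-3))*(-156) + 96 = -30*(-156) + 96 = 4680 + 96 = 4776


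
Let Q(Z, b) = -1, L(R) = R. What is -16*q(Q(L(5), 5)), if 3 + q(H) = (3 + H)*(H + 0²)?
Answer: 80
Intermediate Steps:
q(H) = -3 + H*(3 + H) (q(H) = -3 + (3 + H)*(H + 0²) = -3 + (3 + H)*(H + 0) = -3 + (3 + H)*H = -3 + H*(3 + H))
-16*q(Q(L(5), 5)) = -16*(-3 + (-1)² + 3*(-1)) = -16*(-3 + 1 - 3) = -16*(-5) = 80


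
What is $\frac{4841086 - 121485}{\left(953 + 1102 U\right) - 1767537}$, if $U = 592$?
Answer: $- \frac{4719601}{1114200} \approx -4.2359$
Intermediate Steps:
$\frac{4841086 - 121485}{\left(953 + 1102 U\right) - 1767537} = \frac{4841086 - 121485}{\left(953 + 1102 \cdot 592\right) - 1767537} = \frac{4841086 - 121485}{\left(953 + 652384\right) - 1767537} = \frac{4719601}{653337 - 1767537} = \frac{4719601}{-1114200} = 4719601 \left(- \frac{1}{1114200}\right) = - \frac{4719601}{1114200}$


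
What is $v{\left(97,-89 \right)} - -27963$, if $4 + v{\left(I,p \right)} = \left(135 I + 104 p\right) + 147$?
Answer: $31945$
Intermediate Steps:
$v{\left(I,p \right)} = 143 + 104 p + 135 I$ ($v{\left(I,p \right)} = -4 + \left(\left(135 I + 104 p\right) + 147\right) = -4 + \left(\left(104 p + 135 I\right) + 147\right) = -4 + \left(147 + 104 p + 135 I\right) = 143 + 104 p + 135 I$)
$v{\left(97,-89 \right)} - -27963 = \left(143 + 104 \left(-89\right) + 135 \cdot 97\right) - -27963 = \left(143 - 9256 + 13095\right) + 27963 = 3982 + 27963 = 31945$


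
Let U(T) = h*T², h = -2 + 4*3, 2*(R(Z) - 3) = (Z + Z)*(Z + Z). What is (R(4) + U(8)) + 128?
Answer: 803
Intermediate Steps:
R(Z) = 3 + 2*Z² (R(Z) = 3 + ((Z + Z)*(Z + Z))/2 = 3 + ((2*Z)*(2*Z))/2 = 3 + (4*Z²)/2 = 3 + 2*Z²)
h = 10 (h = -2 + 12 = 10)
U(T) = 10*T²
(R(4) + U(8)) + 128 = ((3 + 2*4²) + 10*8²) + 128 = ((3 + 2*16) + 10*64) + 128 = ((3 + 32) + 640) + 128 = (35 + 640) + 128 = 675 + 128 = 803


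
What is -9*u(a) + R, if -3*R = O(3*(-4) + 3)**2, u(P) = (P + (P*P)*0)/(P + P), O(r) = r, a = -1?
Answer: -63/2 ≈ -31.500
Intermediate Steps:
u(P) = 1/2 (u(P) = (P + P**2*0)/((2*P)) = (P + 0)*(1/(2*P)) = P*(1/(2*P)) = 1/2)
R = -27 (R = -(3*(-4) + 3)**2/3 = -(-12 + 3)**2/3 = -1/3*(-9)**2 = -1/3*81 = -27)
-9*u(a) + R = -9*1/2 - 27 = -9/2 - 27 = -63/2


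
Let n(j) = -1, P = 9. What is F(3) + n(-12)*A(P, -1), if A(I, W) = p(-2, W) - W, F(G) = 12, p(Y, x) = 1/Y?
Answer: 23/2 ≈ 11.500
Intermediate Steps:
A(I, W) = -1/2 - W (A(I, W) = 1/(-2) - W = -1/2 - W)
F(3) + n(-12)*A(P, -1) = 12 - (-1/2 - 1*(-1)) = 12 - (-1/2 + 1) = 12 - 1*1/2 = 12 - 1/2 = 23/2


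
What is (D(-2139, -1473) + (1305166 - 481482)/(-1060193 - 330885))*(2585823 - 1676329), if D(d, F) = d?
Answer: -1353481470429922/695539 ≈ -1.9459e+9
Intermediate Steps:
(D(-2139, -1473) + (1305166 - 481482)/(-1060193 - 330885))*(2585823 - 1676329) = (-2139 + (1305166 - 481482)/(-1060193 - 330885))*(2585823 - 1676329) = (-2139 + 823684/(-1391078))*909494 = (-2139 + 823684*(-1/1391078))*909494 = (-2139 - 411842/695539)*909494 = -1488169763/695539*909494 = -1353481470429922/695539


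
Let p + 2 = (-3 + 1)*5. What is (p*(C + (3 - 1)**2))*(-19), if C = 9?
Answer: 2964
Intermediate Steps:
p = -12 (p = -2 + (-3 + 1)*5 = -2 - 2*5 = -2 - 10 = -12)
(p*(C + (3 - 1)**2))*(-19) = -12*(9 + (3 - 1)**2)*(-19) = -12*(9 + 2**2)*(-19) = -12*(9 + 4)*(-19) = -12*13*(-19) = -156*(-19) = 2964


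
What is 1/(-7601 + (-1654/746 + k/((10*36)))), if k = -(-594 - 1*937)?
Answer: -134280/1020388937 ≈ -0.00013160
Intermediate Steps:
k = 1531 (k = -(-594 - 937) = -1*(-1531) = 1531)
1/(-7601 + (-1654/746 + k/((10*36)))) = 1/(-7601 + (-1654/746 + 1531/((10*36)))) = 1/(-7601 + (-1654*1/746 + 1531/360)) = 1/(-7601 + (-827/373 + 1531*(1/360))) = 1/(-7601 + (-827/373 + 1531/360)) = 1/(-7601 + 273343/134280) = 1/(-1020388937/134280) = -134280/1020388937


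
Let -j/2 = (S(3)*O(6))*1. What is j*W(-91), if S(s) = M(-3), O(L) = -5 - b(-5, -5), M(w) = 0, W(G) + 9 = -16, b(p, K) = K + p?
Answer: 0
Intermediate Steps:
W(G) = -25 (W(G) = -9 - 16 = -25)
O(L) = 5 (O(L) = -5 - (-5 - 5) = -5 - 1*(-10) = -5 + 10 = 5)
S(s) = 0
j = 0 (j = -2*0*5 = -0 = -2*0 = 0)
j*W(-91) = 0*(-25) = 0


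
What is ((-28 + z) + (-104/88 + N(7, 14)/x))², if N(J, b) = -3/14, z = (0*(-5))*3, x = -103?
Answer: 214229196801/251603044 ≈ 851.46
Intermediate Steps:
z = 0 (z = 0*3 = 0)
N(J, b) = -3/14 (N(J, b) = -3*1/14 = -3/14)
((-28 + z) + (-104/88 + N(7, 14)/x))² = ((-28 + 0) + (-104/88 - 3/14/(-103)))² = (-28 + (-104*1/88 - 3/14*(-1/103)))² = (-28 + (-13/11 + 3/1442))² = (-28 - 18713/15862)² = (-462849/15862)² = 214229196801/251603044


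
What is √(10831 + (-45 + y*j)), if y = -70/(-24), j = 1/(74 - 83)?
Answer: √3494559/18 ≈ 103.85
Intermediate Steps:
j = -⅑ (j = 1/(-9) = -⅑ ≈ -0.11111)
y = 35/12 (y = -70*(-1/24) = 35/12 ≈ 2.9167)
√(10831 + (-45 + y*j)) = √(10831 + (-45 + (35/12)*(-⅑))) = √(10831 + (-45 - 35/108)) = √(10831 - 4895/108) = √(1164853/108) = √3494559/18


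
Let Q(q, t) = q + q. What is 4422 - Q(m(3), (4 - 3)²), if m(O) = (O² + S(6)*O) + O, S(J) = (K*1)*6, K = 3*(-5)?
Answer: 4938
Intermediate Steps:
K = -15
S(J) = -90 (S(J) = -15*1*6 = -15*6 = -90)
m(O) = O² - 89*O (m(O) = (O² - 90*O) + O = O² - 89*O)
Q(q, t) = 2*q
4422 - Q(m(3), (4 - 3)²) = 4422 - 2*3*(-89 + 3) = 4422 - 2*3*(-86) = 4422 - 2*(-258) = 4422 - 1*(-516) = 4422 + 516 = 4938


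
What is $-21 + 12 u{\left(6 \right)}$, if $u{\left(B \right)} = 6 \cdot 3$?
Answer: $195$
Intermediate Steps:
$u{\left(B \right)} = 18$
$-21 + 12 u{\left(6 \right)} = -21 + 12 \cdot 18 = -21 + 216 = 195$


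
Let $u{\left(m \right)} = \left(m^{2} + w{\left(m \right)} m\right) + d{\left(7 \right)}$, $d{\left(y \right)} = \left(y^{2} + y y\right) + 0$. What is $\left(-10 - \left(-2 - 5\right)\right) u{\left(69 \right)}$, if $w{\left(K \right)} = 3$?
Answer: $-15198$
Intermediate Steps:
$d{\left(y \right)} = 2 y^{2}$ ($d{\left(y \right)} = \left(y^{2} + y^{2}\right) + 0 = 2 y^{2} + 0 = 2 y^{2}$)
$u{\left(m \right)} = 98 + m^{2} + 3 m$ ($u{\left(m \right)} = \left(m^{2} + 3 m\right) + 2 \cdot 7^{2} = \left(m^{2} + 3 m\right) + 2 \cdot 49 = \left(m^{2} + 3 m\right) + 98 = 98 + m^{2} + 3 m$)
$\left(-10 - \left(-2 - 5\right)\right) u{\left(69 \right)} = \left(-10 - \left(-2 - 5\right)\right) \left(98 + 69^{2} + 3 \cdot 69\right) = \left(-10 - -7\right) \left(98 + 4761 + 207\right) = \left(-10 + 7\right) 5066 = \left(-3\right) 5066 = -15198$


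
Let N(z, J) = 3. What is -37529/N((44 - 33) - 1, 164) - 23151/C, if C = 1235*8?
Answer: -370855973/29640 ≈ -12512.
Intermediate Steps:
C = 9880
-37529/N((44 - 33) - 1, 164) - 23151/C = -37529/3 - 23151/9880 = -370855973/29640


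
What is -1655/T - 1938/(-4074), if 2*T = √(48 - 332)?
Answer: 323/679 + 1655*I*√71/71 ≈ 0.4757 + 196.41*I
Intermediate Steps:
T = I*√71 (T = √(48 - 332)/2 = √(-284)/2 = (2*I*√71)/2 = I*√71 ≈ 8.4261*I)
-1655/T - 1938/(-4074) = -1655*(-I*√71/71) - 1938/(-4074) = -(-1655)*I*√71/71 - 1938*(-1/4074) = 1655*I*√71/71 + 323/679 = 323/679 + 1655*I*√71/71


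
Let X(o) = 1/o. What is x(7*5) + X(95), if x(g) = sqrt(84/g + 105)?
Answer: 1/95 + sqrt(2685)/5 ≈ 10.374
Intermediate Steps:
x(g) = sqrt(105 + 84/g)
x(7*5) + X(95) = sqrt(105 + 84/((7*5))) + 1/95 = sqrt(105 + 84/35) + 1/95 = sqrt(105 + 84*(1/35)) + 1/95 = sqrt(105 + 12/5) + 1/95 = sqrt(537/5) + 1/95 = sqrt(2685)/5 + 1/95 = 1/95 + sqrt(2685)/5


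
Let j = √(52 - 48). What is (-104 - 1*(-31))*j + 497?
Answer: 351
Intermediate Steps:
j = 2 (j = √4 = 2)
(-104 - 1*(-31))*j + 497 = (-104 - 1*(-31))*2 + 497 = (-104 + 31)*2 + 497 = -73*2 + 497 = -146 + 497 = 351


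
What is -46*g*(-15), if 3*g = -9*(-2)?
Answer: 4140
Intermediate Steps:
g = 6 (g = (-9*(-2))/3 = (⅓)*18 = 6)
-46*g*(-15) = -46*6*(-15) = -276*(-15) = 4140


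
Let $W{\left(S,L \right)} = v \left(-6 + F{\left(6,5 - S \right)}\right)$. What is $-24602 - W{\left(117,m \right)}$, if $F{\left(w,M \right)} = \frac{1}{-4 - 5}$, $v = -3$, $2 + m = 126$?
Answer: $- \frac{73861}{3} \approx -24620.0$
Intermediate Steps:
$m = 124$ ($m = -2 + 126 = 124$)
$F{\left(w,M \right)} = - \frac{1}{9}$ ($F{\left(w,M \right)} = \frac{1}{-9} = - \frac{1}{9}$)
$W{\left(S,L \right)} = \frac{55}{3}$ ($W{\left(S,L \right)} = - 3 \left(-6 - \frac{1}{9}\right) = \left(-3\right) \left(- \frac{55}{9}\right) = \frac{55}{3}$)
$-24602 - W{\left(117,m \right)} = -24602 - \frac{55}{3} = - \frac{73861}{3}$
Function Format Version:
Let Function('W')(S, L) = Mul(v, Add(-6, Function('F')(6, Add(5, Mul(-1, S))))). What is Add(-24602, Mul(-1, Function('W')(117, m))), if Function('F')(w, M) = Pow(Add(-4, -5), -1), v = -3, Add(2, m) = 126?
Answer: Rational(-73861, 3) ≈ -24620.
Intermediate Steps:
m = 124 (m = Add(-2, 126) = 124)
Function('F')(w, M) = Rational(-1, 9) (Function('F')(w, M) = Pow(-9, -1) = Rational(-1, 9))
Function('W')(S, L) = Rational(55, 3) (Function('W')(S, L) = Mul(-3, Add(-6, Rational(-1, 9))) = Mul(-3, Rational(-55, 9)) = Rational(55, 3))
Add(-24602, Mul(-1, Function('W')(117, m))) = Add(-24602, Mul(-1, Rational(55, 3))) = Add(-24602, Rational(-55, 3)) = Rational(-73861, 3)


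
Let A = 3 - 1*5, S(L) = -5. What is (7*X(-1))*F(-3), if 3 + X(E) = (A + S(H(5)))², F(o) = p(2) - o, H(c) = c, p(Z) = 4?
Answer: 2254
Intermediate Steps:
F(o) = 4 - o
A = -2 (A = 3 - 5 = -2)
X(E) = 46 (X(E) = -3 + (-2 - 5)² = -3 + (-7)² = -3 + 49 = 46)
(7*X(-1))*F(-3) = (7*46)*(4 - 1*(-3)) = 322*(4 + 3) = 322*7 = 2254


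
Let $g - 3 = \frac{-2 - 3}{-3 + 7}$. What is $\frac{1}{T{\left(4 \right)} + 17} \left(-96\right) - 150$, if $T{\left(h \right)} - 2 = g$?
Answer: $- \frac{12834}{83} \approx -154.63$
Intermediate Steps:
$g = \frac{7}{4}$ ($g = 3 + \frac{-2 - 3}{-3 + 7} = 3 - \frac{5}{4} = \frac{7}{4} \approx 1.75$)
$T{\left(h \right)} = \frac{15}{4}$ ($T{\left(h \right)} = 2 + \frac{7}{4} = \frac{15}{4}$)
$\frac{1}{T{\left(4 \right)} + 17} \left(-96\right) - 150 = \frac{1}{\frac{15}{4} + 17} \left(-96\right) - 150 = \frac{1}{\frac{83}{4}} \left(-96\right) - 150 = \frac{4}{83} \left(-96\right) - 150 = - \frac{384}{83} - 150 = - \frac{12834}{83}$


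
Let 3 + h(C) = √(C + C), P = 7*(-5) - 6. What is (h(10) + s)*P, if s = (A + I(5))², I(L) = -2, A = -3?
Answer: -902 - 82*√5 ≈ -1085.4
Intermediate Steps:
P = -41 (P = -35 - 6 = -41)
h(C) = -3 + √2*√C (h(C) = -3 + √(C + C) = -3 + √(2*C) = -3 + √2*√C)
s = 25 (s = (-3 - 2)² = (-5)² = 25)
(h(10) + s)*P = ((-3 + √2*√10) + 25)*(-41) = ((-3 + 2*√5) + 25)*(-41) = (22 + 2*√5)*(-41) = -902 - 82*√5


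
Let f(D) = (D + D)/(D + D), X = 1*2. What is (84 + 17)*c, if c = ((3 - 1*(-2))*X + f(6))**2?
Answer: 12221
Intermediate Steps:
X = 2
f(D) = 1 (f(D) = (2*D)/((2*D)) = (2*D)*(1/(2*D)) = 1)
c = 121 (c = ((3 - 1*(-2))*2 + 1)**2 = ((3 + 2)*2 + 1)**2 = (5*2 + 1)**2 = (10 + 1)**2 = 11**2 = 121)
(84 + 17)*c = (84 + 17)*121 = 101*121 = 12221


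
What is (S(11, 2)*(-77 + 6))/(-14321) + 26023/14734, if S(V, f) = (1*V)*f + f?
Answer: 7505323/3981238 ≈ 1.8852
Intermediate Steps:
S(V, f) = f + V*f (S(V, f) = V*f + f = f + V*f)
(S(11, 2)*(-77 + 6))/(-14321) + 26023/14734 = ((2*(1 + 11))*(-77 + 6))/(-14321) + 26023/14734 = ((2*12)*(-71))*(-1/14321) + 26023*(1/14734) = (24*(-71))*(-1/14321) + 491/278 = -1704*(-1/14321) + 491/278 = 1704/14321 + 491/278 = 7505323/3981238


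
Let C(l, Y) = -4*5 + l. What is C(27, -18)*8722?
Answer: 61054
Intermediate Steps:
C(l, Y) = -20 + l
C(27, -18)*8722 = (-20 + 27)*8722 = 7*8722 = 61054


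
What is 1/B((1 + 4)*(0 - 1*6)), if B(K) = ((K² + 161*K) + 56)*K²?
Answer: -1/3486600 ≈ -2.8681e-7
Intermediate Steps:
B(K) = K²*(56 + K² + 161*K) (B(K) = (56 + K² + 161*K)*K² = K²*(56 + K² + 161*K))
1/B((1 + 4)*(0 - 1*6)) = 1/(((1 + 4)*(0 - 1*6))²*(56 + ((1 + 4)*(0 - 1*6))² + 161*((1 + 4)*(0 - 1*6)))) = 1/((5*(0 - 6))²*(56 + (5*(0 - 6))² + 161*(5*(0 - 6)))) = 1/((5*(-6))²*(56 + (5*(-6))² + 161*(5*(-6)))) = 1/((-30)²*(56 + (-30)² + 161*(-30))) = 1/(900*(56 + 900 - 4830)) = 1/(900*(-3874)) = 1/(-3486600) = -1/3486600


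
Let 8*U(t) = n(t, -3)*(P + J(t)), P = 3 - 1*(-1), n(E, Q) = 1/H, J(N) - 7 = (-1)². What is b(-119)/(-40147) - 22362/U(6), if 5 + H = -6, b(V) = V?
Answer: 6583626355/40147 ≈ 1.6399e+5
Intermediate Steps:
H = -11 (H = -5 - 6 = -11)
J(N) = 8 (J(N) = 7 + (-1)² = 7 + 1 = 8)
n(E, Q) = -1/11 (n(E, Q) = 1/(-11) = -1/11)
P = 4 (P = 3 + 1 = 4)
U(t) = -3/22 (U(t) = (-(4 + 8)/11)/8 = (-1/11*12)/8 = (⅛)*(-12/11) = -3/22)
b(-119)/(-40147) - 22362/U(6) = -119/(-40147) - 22362/(-3/22) = -119*(-1/40147) - 22362*(-22/3) = 119/40147 + 163988 = 6583626355/40147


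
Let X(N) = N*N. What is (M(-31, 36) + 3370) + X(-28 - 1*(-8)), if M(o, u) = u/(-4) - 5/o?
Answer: 116596/31 ≈ 3761.2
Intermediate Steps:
M(o, u) = -5/o - u/4 (M(o, u) = u*(-¼) - 5/o = -u/4 - 5/o = -5/o - u/4)
X(N) = N²
(M(-31, 36) + 3370) + X(-28 - 1*(-8)) = ((-5/(-31) - ¼*36) + 3370) + (-28 - 1*(-8))² = ((-5*(-1/31) - 9) + 3370) + (-28 + 8)² = ((5/31 - 9) + 3370) + (-20)² = (-274/31 + 3370) + 400 = 104196/31 + 400 = 116596/31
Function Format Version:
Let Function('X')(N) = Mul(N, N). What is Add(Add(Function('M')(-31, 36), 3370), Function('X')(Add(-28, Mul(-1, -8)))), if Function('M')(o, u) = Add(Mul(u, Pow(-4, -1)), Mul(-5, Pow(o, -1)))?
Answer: Rational(116596, 31) ≈ 3761.2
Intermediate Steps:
Function('M')(o, u) = Add(Mul(-5, Pow(o, -1)), Mul(Rational(-1, 4), u)) (Function('M')(o, u) = Add(Mul(u, Rational(-1, 4)), Mul(-5, Pow(o, -1))) = Add(Mul(Rational(-1, 4), u), Mul(-5, Pow(o, -1))) = Add(Mul(-5, Pow(o, -1)), Mul(Rational(-1, 4), u)))
Function('X')(N) = Pow(N, 2)
Add(Add(Function('M')(-31, 36), 3370), Function('X')(Add(-28, Mul(-1, -8)))) = Add(Add(Add(Mul(-5, Pow(-31, -1)), Mul(Rational(-1, 4), 36)), 3370), Pow(Add(-28, Mul(-1, -8)), 2)) = Add(Add(Add(Mul(-5, Rational(-1, 31)), -9), 3370), Pow(Add(-28, 8), 2)) = Add(Add(Add(Rational(5, 31), -9), 3370), Pow(-20, 2)) = Add(Add(Rational(-274, 31), 3370), 400) = Add(Rational(104196, 31), 400) = Rational(116596, 31)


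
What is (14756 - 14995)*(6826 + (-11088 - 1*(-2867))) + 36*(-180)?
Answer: 326925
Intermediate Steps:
(14756 - 14995)*(6826 + (-11088 - 1*(-2867))) + 36*(-180) = -239*(6826 + (-11088 + 2867)) - 6480 = -239*(6826 - 8221) - 6480 = -239*(-1395) - 6480 = 333405 - 6480 = 326925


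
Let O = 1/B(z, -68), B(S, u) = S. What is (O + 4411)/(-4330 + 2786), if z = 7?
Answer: -15439/5404 ≈ -2.8570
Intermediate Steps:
O = ⅐ (O = 1/7 = ⅐ ≈ 0.14286)
(O + 4411)/(-4330 + 2786) = (⅐ + 4411)/(-4330 + 2786) = (30878/7)/(-1544) = (30878/7)*(-1/1544) = -15439/5404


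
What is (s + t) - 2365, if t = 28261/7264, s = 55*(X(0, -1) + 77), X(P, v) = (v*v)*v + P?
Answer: 13212421/7264 ≈ 1818.9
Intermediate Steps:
X(P, v) = P + v³ (X(P, v) = v²*v + P = v³ + P = P + v³)
s = 4180 (s = 55*((0 + (-1)³) + 77) = 55*((0 - 1) + 77) = 55*(-1 + 77) = 55*76 = 4180)
t = 28261/7264 (t = 28261*(1/7264) = 28261/7264 ≈ 3.8906)
(s + t) - 2365 = (4180 + 28261/7264) - 2365 = 30391781/7264 - 2365 = 13212421/7264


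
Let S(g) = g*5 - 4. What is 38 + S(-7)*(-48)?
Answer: 1910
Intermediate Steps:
S(g) = -4 + 5*g (S(g) = 5*g - 4 = -4 + 5*g)
38 + S(-7)*(-48) = 38 + (-4 + 5*(-7))*(-48) = 38 + (-4 - 35)*(-48) = 38 - 39*(-48) = 38 + 1872 = 1910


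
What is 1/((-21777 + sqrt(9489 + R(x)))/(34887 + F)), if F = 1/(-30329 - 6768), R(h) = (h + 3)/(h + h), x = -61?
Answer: -245602204724298/153305592157181 - 1294203038*sqrt(35310338)/1073139145100267 ≈ -1.6092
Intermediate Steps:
R(h) = (3 + h)/(2*h) (R(h) = (3 + h)/((2*h)) = (3 + h)*(1/(2*h)) = (3 + h)/(2*h))
F = -1/37097 (F = 1/(-37097) = -1/37097 ≈ -2.6956e-5)
1/((-21777 + sqrt(9489 + R(x)))/(34887 + F)) = 1/((-21777 + sqrt(9489 + (1/2)*(3 - 61)/(-61)))/(34887 - 1/37097)) = 1/((-21777 + sqrt(9489 + (1/2)*(-1/61)*(-58)))/(1294203038/37097)) = 1/((-21777 + sqrt(9489 + 29/61))*(37097/1294203038)) = 1/((-21777 + sqrt(578858/61))*(37097/1294203038)) = 1/((-21777 + sqrt(35310338)/61)*(37097/1294203038)) = 1/(-807861369/1294203038 + 37097*sqrt(35310338)/78946385318)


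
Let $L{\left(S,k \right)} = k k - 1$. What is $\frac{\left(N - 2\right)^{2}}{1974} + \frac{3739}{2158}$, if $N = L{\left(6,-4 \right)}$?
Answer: $\frac{1936372}{1064973} \approx 1.8182$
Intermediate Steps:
$L{\left(S,k \right)} = -1 + k^{2}$ ($L{\left(S,k \right)} = k^{2} - 1 = -1 + k^{2}$)
$N = 15$ ($N = -1 + \left(-4\right)^{2} = -1 + 16 = 15$)
$\frac{\left(N - 2\right)^{2}}{1974} + \frac{3739}{2158} = \frac{\left(15 - 2\right)^{2}}{1974} + \frac{3739}{2158} = 13^{2} \cdot \frac{1}{1974} + 3739 \cdot \frac{1}{2158} = 169 \cdot \frac{1}{1974} + \frac{3739}{2158} = \frac{169}{1974} + \frac{3739}{2158} = \frac{1936372}{1064973}$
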